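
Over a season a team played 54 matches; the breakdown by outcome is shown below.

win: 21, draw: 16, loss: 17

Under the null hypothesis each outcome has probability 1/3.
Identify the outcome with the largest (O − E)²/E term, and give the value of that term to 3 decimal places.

win, 0.500

Expected count for each of the 3 categories: 54/3 = 18.
win: (21 − 18)²/18 = 9/18 = 0.5000
draw: (16 − 18)²/18 = 4/18 = 0.2222
loss: (17 − 18)²/18 = 1/18 = 0.0556
The largest term is for win: 0.500.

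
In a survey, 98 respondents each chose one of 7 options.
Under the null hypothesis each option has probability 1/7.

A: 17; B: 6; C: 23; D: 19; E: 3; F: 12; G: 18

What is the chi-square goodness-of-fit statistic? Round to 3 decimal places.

Expected count for each of the 7 categories: 98/7 = 14.
A: (17 − 14)²/14 = 9/14 = 0.6429
B: (6 − 14)²/14 = 64/14 = 4.5714
C: (23 − 14)²/14 = 81/14 = 5.7857
D: (19 − 14)²/14 = 25/14 = 1.7857
E: (3 − 14)²/14 = 121/14 = 8.6429
F: (12 − 14)²/14 = 4/14 = 0.2857
G: (18 − 14)²/14 = 16/14 = 1.1429
Sum = 22.857

22.857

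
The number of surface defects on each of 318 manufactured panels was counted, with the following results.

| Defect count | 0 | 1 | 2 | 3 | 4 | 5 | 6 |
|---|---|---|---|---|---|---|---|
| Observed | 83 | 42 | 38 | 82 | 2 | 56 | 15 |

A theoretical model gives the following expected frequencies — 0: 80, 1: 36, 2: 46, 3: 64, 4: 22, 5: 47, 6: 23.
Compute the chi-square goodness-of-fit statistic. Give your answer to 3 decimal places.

0: (83 − 80)²/80 = 9/80 = 0.1125
1: (42 − 36)²/36 = 36/36 = 1.0000
2: (38 − 46)²/46 = 64/46 = 1.3913
3: (82 − 64)²/64 = 324/64 = 5.0625
4: (2 − 22)²/22 = 400/22 = 18.1818
5: (56 − 47)²/47 = 81/47 = 1.7234
6: (15 − 23)²/23 = 64/23 = 2.7826
Sum = 30.254

30.254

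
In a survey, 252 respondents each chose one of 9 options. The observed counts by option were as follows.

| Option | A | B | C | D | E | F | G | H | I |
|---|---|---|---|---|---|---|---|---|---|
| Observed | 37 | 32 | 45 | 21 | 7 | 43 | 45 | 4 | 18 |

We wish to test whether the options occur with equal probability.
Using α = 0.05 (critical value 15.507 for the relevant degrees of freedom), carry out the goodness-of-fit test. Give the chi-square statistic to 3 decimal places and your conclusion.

Expected count for each of the 9 categories: 252/9 = 28.
χ² = (37−28)²/28 + (32−28)²/28 + (45−28)²/28 + (21−28)²/28 + (7−28)²/28 + (43−28)²/28 + (45−28)²/28 + (4−28)²/28 + (18−28)²/28
   = 2.8929 + 0.5714 + 10.3214 + 1.7500 + 15.7500 + 8.0357 + 10.3214 + 20.5714 + 3.5714
Sum = 73.786
df = 8. Since 73.786 > 15.507, we reject H₀.

73.786; reject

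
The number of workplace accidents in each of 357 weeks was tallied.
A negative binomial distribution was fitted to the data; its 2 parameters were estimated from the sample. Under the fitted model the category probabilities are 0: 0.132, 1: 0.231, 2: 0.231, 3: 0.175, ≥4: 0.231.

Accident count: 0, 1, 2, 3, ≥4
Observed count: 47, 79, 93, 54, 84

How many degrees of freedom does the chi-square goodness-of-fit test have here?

2

There are k = 5 categories and 2 parameters estimated from the data, so df = 5 − 1 − 2 = 2.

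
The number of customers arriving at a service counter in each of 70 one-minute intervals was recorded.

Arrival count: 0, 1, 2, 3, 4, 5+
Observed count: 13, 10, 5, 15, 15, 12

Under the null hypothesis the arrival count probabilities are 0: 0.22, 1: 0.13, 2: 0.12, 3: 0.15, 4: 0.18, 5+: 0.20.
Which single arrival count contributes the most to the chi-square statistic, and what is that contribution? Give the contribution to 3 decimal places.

Expected counts E_i = n·p_i: 70×0.22 = 15.4, 70×0.13 = 9.1, 70×0.12 = 8.4, 70×0.15 = 10.5, 70×0.18 = 12.6, 70×0.20 = 14.
cat         O        E   (O−E)²/E
0          13     15.4     0.3740
1          10      9.1     0.0890
2           5      8.4     1.3762
3          15     10.5     1.9286
4          15     12.6     0.4571
5+         12       14     0.2857
The largest term is for 3: 1.929.

3, 1.929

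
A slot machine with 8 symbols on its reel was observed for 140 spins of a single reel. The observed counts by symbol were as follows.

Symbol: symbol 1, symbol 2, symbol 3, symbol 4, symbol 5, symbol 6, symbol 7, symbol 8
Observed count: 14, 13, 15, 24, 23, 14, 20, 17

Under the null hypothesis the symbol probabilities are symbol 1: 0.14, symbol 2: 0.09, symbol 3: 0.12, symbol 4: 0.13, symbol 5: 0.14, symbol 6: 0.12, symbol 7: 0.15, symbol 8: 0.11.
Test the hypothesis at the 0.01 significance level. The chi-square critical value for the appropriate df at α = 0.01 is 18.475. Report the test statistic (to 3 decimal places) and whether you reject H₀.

Expected counts E_i = n·p_i: 140×0.14 = 19.6, 140×0.09 = 12.6, 140×0.12 = 16.8, 140×0.13 = 18.2, 140×0.14 = 19.6, 140×0.12 = 16.8, 140×0.15 = 21, 140×0.11 = 15.4.
symbol 1: (14 − 19.6)²/19.6 = 31.36/19.6 = 1.6000
symbol 2: (13 − 12.6)²/12.6 = 0.16/12.6 = 0.0127
symbol 3: (15 − 16.8)²/16.8 = 3.24/16.8 = 0.1929
symbol 4: (24 − 18.2)²/18.2 = 33.64/18.2 = 1.8484
symbol 5: (23 − 19.6)²/19.6 = 11.56/19.6 = 0.5898
symbol 6: (14 − 16.8)²/16.8 = 7.84/16.8 = 0.4667
symbol 7: (20 − 21)²/21 = 1/21 = 0.0476
symbol 8: (17 − 15.4)²/15.4 = 2.56/15.4 = 0.1662
Sum = 4.924
df = 7. Since 4.924 < 18.475, we do not reject H₀.

4.924; do not reject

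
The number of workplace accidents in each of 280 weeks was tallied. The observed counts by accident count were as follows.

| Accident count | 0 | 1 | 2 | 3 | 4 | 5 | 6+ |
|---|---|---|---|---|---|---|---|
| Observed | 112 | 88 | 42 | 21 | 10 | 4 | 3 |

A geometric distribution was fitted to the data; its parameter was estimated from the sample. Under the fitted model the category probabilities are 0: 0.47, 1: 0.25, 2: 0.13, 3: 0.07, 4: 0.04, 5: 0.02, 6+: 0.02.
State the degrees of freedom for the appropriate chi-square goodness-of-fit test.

There are k = 7 categories and 1 parameter estimated from the data, so df = 7 − 1 − 1 = 5.

5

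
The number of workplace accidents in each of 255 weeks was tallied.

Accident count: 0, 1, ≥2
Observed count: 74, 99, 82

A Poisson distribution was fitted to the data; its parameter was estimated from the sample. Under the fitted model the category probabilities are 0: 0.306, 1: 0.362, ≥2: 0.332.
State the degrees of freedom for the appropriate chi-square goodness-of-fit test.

1

There are k = 3 categories and 1 parameter estimated from the data, so df = 3 − 1 − 1 = 1.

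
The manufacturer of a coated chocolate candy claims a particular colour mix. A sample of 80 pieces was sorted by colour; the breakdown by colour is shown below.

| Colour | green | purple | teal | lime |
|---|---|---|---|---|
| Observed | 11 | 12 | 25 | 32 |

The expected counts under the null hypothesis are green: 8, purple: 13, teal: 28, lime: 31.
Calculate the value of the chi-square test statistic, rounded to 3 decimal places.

χ² = (11−8)²/8 + (12−13)²/13 + (25−28)²/28 + (32−31)²/31
   = 1.1250 + 0.0769 + 0.3214 + 0.0323
Sum = 1.556

1.556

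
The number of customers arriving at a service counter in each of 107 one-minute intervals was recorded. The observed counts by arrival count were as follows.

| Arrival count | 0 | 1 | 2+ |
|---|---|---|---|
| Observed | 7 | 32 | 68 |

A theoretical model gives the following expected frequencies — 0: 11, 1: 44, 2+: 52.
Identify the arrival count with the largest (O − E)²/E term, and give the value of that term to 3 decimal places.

2+, 4.923

χ² = (7−11)²/11 + (32−44)²/44 + (68−52)²/52
   = 1.4545 + 3.2727 + 4.9231
The largest term is for 2+: 4.923.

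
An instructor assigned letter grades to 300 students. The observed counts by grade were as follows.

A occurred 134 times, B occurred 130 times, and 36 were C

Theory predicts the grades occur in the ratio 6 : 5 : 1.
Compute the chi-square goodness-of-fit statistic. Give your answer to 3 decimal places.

Ratio total = 12. Expected counts: 300×6/12 = 150, 300×5/12 = 125, 300×1/12 = 25.
cat         O        E   (O−E)²/E
A         134      150     1.7067
B         130      125     0.2000
C          36       25     4.8400
Sum = 6.747

6.747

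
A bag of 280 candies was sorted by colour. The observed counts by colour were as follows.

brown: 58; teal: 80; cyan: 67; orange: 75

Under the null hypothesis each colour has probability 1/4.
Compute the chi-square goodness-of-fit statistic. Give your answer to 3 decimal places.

3.971

Expected count for each of the 4 categories: 280/4 = 70.
cat         O        E   (O−E)²/E
brown      58       70     2.0571
teal       80       70     1.4286
cyan       67       70     0.1286
orange     75       70     0.3571
Sum = 3.971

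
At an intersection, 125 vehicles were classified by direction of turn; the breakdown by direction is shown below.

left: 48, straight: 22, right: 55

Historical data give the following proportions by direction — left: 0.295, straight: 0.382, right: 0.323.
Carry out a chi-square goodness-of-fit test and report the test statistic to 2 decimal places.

Expected counts E_i = n·p_i: 125×0.295 = 36.875, 125×0.382 = 47.75, 125×0.323 = 40.375.
cat           O        E   (O−E)²/E
left         48   36.875      3.356
straight     22    47.75     13.886
right        55   40.375      5.298
Sum = 22.54

22.54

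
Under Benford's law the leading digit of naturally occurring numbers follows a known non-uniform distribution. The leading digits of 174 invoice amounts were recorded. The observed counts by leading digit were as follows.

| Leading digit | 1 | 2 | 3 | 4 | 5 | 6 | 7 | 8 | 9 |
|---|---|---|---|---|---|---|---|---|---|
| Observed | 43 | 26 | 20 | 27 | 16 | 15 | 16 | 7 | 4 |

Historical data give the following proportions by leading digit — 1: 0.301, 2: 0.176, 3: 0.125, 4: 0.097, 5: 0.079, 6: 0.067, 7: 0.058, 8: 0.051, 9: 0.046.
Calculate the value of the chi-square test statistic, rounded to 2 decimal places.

Expected counts E_i = n·p_i: 174×0.301 = 52.374, 174×0.176 = 30.624, 174×0.125 = 21.75, 174×0.097 = 16.878, 174×0.079 = 13.746, 174×0.067 = 11.658, 174×0.058 = 10.092, 174×0.051 = 8.874, 174×0.046 = 8.004.
χ² = (43−52.374)²/52.374 + (26−30.624)²/30.624 + (20−21.75)²/21.75 + (27−16.878)²/16.878 + (16−13.746)²/13.746 + (15−11.658)²/11.658 + (16−10.092)²/10.092 + (7−8.874)²/8.874 + (4−8.004)²/8.004
   = 1.678 + 0.698 + 0.141 + 6.070 + 0.370 + 0.958 + 3.459 + 0.396 + 2.003
Sum = 15.77

15.77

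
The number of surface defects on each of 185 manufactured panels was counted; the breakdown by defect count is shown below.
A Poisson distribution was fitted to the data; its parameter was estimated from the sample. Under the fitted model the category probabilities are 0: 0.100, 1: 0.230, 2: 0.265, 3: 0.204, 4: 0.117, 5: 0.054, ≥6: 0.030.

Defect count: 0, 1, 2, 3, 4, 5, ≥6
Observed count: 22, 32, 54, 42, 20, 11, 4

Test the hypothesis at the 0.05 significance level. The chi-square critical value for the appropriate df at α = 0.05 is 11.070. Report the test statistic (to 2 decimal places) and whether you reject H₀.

Expected counts E_i = n·p_i: 185×0.100 = 18.5, 185×0.230 = 42.55, 185×0.265 = 49.025, 185×0.204 = 37.74, 185×0.117 = 21.645, 185×0.054 = 9.99, 185×0.030 = 5.55.
cat         O        E   (O−E)²/E
0          22     18.5      0.662
1          32    42.55      2.616
2          54   49.025      0.505
3          42    37.74      0.481
4          20   21.645      0.125
5          11     9.99      0.102
≥6          4     5.55      0.433
Sum = 4.92
df = 5. Since 4.92 < 11.070, we do not reject H₀.

4.92; do not reject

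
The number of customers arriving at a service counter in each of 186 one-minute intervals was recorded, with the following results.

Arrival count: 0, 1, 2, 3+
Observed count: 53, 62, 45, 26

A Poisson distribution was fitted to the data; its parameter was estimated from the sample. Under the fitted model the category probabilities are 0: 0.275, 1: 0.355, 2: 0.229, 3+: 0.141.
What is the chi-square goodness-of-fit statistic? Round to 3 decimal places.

0.451

Expected counts E_i = n·p_i: 186×0.275 = 51.15, 186×0.355 = 66.03, 186×0.229 = 42.594, 186×0.141 = 26.226.
χ² = (53−51.15)²/51.15 + (62−66.03)²/66.03 + (45−42.594)²/42.594 + (26−26.226)²/26.226
   = 0.0669 + 0.2460 + 0.1359 + 0.0019
Sum = 0.451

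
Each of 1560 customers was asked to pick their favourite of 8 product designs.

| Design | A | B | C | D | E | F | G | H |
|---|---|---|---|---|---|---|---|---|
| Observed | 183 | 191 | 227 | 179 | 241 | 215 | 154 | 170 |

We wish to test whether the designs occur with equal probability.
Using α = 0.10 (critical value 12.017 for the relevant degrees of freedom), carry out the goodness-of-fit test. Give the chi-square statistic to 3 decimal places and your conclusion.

32.113; reject

Expected count for each of the 8 categories: 1560/8 = 195.
cat         O        E   (O−E)²/E
A         183      195     0.7385
B         191      195     0.0821
C         227      195     5.2513
D         179      195     1.3128
E         241      195    10.8513
F         215      195     2.0513
G         154      195     8.6205
H         170      195     3.2051
Sum = 32.113
df = 7. Since 32.113 > 12.017, we reject H₀.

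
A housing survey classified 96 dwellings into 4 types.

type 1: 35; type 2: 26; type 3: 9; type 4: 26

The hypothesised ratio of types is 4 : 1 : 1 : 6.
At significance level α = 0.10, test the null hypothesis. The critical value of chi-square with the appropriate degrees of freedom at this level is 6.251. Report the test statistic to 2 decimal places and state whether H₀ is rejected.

50.99; reject

Ratio total = 12. Expected counts: 96×4/12 = 32, 96×1/12 = 8, 96×1/12 = 8, 96×6/12 = 48.
χ² = (35−32)²/32 + (26−8)²/8 + (9−8)²/8 + (26−48)²/48
   = 0.281 + 40.500 + 0.125 + 10.083
Sum = 50.99
df = 3. Since 50.99 > 6.251, we reject H₀.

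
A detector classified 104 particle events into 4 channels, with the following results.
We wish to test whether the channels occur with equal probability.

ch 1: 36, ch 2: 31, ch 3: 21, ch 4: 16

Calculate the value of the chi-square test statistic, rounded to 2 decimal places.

9.62

Under H₀ each category has probability 1/4, so each expected count is 104/4 = 26.
cat         O        E   (O−E)²/E
ch 1       36       26      3.846
ch 2       31       26      0.962
ch 3       21       26      0.962
ch 4       16       26      3.846
Sum = 9.62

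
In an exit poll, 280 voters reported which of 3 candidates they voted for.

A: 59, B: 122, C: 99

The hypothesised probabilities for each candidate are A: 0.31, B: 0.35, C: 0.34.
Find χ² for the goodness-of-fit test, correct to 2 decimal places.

Expected counts E_i = n·p_i: 280×0.31 = 86.8, 280×0.35 = 98, 280×0.34 = 95.2.
cat         O        E   (O−E)²/E
A          59     86.8      8.904
B         122       98      5.878
C          99     95.2      0.152
Sum = 14.93

14.93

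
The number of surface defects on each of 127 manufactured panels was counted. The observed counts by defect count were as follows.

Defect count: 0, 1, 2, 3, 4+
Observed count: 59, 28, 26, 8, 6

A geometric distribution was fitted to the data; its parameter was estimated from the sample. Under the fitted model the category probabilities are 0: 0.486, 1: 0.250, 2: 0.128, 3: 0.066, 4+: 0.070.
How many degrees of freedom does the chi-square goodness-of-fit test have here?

3

There are k = 5 categories and 1 parameter estimated from the data, so df = 5 − 1 − 1 = 3.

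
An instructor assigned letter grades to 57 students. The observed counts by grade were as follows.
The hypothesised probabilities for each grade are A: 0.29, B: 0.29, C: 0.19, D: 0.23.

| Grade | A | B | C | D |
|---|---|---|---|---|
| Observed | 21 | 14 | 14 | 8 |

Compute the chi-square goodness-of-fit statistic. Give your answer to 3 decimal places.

Expected counts E_i = n·p_i: 57×0.29 = 16.53, 57×0.29 = 16.53, 57×0.19 = 10.83, 57×0.23 = 13.11.
A: (21 − 16.53)²/16.53 = 19.9809/16.53 = 1.2088
B: (14 − 16.53)²/16.53 = 6.4009/16.53 = 0.3872
C: (14 − 10.83)²/10.83 = 10.0489/10.83 = 0.9279
D: (8 − 13.11)²/13.11 = 26.1121/13.11 = 1.9918
Sum = 4.516

4.516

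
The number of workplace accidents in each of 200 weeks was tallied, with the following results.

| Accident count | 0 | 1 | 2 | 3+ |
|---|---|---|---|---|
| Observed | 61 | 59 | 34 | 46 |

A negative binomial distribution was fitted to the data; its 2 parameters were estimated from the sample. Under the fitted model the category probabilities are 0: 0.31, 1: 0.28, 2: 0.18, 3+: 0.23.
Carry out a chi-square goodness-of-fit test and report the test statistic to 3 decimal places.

Expected counts E_i = n·p_i: 200×0.31 = 62, 200×0.28 = 56, 200×0.18 = 36, 200×0.23 = 46.
χ² = (61−62)²/62 + (59−56)²/56 + (34−36)²/36 + (46−46)²/46
   = 0.0161 + 0.1607 + 0.1111 + 0.0000
Sum = 0.288

0.288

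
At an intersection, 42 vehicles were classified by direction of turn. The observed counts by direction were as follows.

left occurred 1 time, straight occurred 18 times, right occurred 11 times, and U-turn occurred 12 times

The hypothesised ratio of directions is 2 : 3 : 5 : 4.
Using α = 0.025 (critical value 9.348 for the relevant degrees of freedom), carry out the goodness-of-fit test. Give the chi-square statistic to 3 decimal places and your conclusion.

14.233; reject

Ratio total = 14. Expected counts: 42×2/14 = 6, 42×3/14 = 9, 42×5/14 = 15, 42×4/14 = 12.
cat           O        E   (O−E)²/E
left          1        6     4.1667
straight     18        9     9.0000
right        11       15     1.0667
U-turn       12       12     0.0000
Sum = 14.233
df = 3. Since 14.233 > 9.348, we reject H₀.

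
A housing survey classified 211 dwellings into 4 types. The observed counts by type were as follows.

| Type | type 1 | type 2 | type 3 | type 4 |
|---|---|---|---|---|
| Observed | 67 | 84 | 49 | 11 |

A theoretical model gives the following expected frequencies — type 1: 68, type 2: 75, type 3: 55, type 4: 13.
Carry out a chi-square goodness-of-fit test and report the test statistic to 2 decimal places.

χ² = (67−68)²/68 + (84−75)²/75 + (49−55)²/55 + (11−13)²/13
   = 0.015 + 1.080 + 0.655 + 0.308
Sum = 2.06

2.06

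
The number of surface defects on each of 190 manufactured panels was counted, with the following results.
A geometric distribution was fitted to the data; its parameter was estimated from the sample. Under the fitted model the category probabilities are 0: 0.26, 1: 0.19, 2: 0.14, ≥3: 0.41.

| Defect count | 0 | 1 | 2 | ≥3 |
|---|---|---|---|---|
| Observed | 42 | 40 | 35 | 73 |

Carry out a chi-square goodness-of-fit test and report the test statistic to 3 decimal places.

Expected counts E_i = n·p_i: 190×0.26 = 49.4, 190×0.19 = 36.1, 190×0.14 = 26.6, 190×0.41 = 77.9.
χ² = (42−49.4)²/49.4 + (40−36.1)²/36.1 + (35−26.6)²/26.6 + (73−77.9)²/77.9
   = 1.1085 + 0.4213 + 2.6526 + 0.3082
Sum = 4.491

4.491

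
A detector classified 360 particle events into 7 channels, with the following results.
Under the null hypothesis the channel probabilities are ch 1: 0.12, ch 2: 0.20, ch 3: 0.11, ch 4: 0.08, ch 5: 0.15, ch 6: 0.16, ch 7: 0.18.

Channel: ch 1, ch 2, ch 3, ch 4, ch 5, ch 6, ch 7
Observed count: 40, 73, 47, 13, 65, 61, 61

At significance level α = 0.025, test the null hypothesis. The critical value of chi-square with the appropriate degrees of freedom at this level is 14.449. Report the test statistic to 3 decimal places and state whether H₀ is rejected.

12.966; do not reject

Expected counts E_i = n·p_i: 360×0.12 = 43.2, 360×0.20 = 72, 360×0.11 = 39.6, 360×0.08 = 28.8, 360×0.15 = 54, 360×0.16 = 57.6, 360×0.18 = 64.8.
χ² = (40−43.2)²/43.2 + (73−72)²/72 + (47−39.6)²/39.6 + (13−28.8)²/28.8 + (65−54)²/54 + (61−57.6)²/57.6 + (61−64.8)²/64.8
   = 0.2370 + 0.0139 + 1.3828 + 8.6681 + 2.2407 + 0.2007 + 0.2228
Sum = 12.966
df = 6. Since 12.966 < 14.449, we do not reject H₀.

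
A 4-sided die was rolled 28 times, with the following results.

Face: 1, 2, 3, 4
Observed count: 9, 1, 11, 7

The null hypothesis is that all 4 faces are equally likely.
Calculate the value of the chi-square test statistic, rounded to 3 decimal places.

Under H₀ each category has probability 1/4, so each expected count is 28/4 = 7.
χ² = (9−7)²/7 + (1−7)²/7 + (11−7)²/7 + (7−7)²/7
   = 0.5714 + 5.1429 + 2.2857 + 0.0000
Sum = 8.000

8.000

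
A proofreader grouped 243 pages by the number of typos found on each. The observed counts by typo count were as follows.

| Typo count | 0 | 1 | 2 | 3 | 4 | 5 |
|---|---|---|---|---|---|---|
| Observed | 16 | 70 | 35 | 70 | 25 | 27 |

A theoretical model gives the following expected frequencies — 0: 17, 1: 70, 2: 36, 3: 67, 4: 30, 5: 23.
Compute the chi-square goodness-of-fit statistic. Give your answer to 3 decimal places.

1.750

χ² = (16−17)²/17 + (70−70)²/70 + (35−36)²/36 + (70−67)²/67 + (25−30)²/30 + (27−23)²/23
   = 0.0588 + 0.0000 + 0.0278 + 0.1343 + 0.8333 + 0.6957
Sum = 1.750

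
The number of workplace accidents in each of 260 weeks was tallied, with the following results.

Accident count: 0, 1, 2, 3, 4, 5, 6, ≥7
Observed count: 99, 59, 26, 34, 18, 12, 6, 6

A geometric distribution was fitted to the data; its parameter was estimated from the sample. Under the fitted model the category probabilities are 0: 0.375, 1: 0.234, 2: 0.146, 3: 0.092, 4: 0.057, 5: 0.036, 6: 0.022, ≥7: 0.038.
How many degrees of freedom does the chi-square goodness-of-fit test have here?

6

There are k = 8 categories and 1 parameter estimated from the data, so df = 8 − 1 − 1 = 6.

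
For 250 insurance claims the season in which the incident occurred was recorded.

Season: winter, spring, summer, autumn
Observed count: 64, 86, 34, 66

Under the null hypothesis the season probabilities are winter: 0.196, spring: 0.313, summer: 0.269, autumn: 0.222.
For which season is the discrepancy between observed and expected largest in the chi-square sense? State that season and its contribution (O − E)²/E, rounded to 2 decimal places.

summer, 16.44

Expected counts E_i = n·p_i: 250×0.196 = 49, 250×0.313 = 78.25, 250×0.269 = 67.25, 250×0.222 = 55.5.
χ² = (64−49)²/49 + (86−78.25)²/78.25 + (34−67.25)²/67.25 + (66−55.5)²/55.5
   = 4.592 + 0.768 + 16.440 + 1.986
The largest term is for summer: 16.44.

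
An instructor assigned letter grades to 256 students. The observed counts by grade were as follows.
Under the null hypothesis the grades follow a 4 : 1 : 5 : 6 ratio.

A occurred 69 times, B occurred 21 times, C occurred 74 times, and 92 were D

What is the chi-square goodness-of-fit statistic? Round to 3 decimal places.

Ratio total = 16. Expected counts: 256×4/16 = 64, 256×1/16 = 16, 256×5/16 = 80, 256×6/16 = 96.
cat         O        E   (O−E)²/E
A          69       64     0.3906
B          21       16     1.5625
C          74       80     0.4500
D          92       96     0.1667
Sum = 2.570

2.570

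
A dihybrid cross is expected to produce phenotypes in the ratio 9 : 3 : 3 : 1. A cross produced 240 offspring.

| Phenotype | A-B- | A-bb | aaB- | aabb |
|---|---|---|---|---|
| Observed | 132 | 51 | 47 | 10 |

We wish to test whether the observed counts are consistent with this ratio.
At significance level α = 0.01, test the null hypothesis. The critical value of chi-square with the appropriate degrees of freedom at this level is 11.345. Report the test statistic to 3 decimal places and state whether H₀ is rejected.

Ratio total = 16. Expected counts: 240×9/16 = 135, 240×3/16 = 45, 240×3/16 = 45, 240×1/16 = 15.
cat         O        E   (O−E)²/E
A-B-      132      135     0.0667
A-bb       51       45     0.8000
aaB-       47       45     0.0889
aabb       10       15     1.6667
Sum = 2.622
df = 3. Since 2.622 < 11.345, we do not reject H₀.

2.622; do not reject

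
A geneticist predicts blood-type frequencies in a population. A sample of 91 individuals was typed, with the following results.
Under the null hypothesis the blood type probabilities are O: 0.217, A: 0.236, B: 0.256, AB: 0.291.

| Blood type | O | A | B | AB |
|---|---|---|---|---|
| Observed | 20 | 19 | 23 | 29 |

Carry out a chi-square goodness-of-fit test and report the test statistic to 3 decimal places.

Expected counts E_i = n·p_i: 91×0.217 = 19.747, 91×0.236 = 21.476, 91×0.256 = 23.296, 91×0.291 = 26.481.
O: (20 − 19.747)²/19.747 = 0.064009/19.747 = 0.0032
A: (19 − 21.476)²/21.476 = 6.130576/21.476 = 0.2855
B: (23 − 23.296)²/23.296 = 0.087616/23.296 = 0.0038
AB: (29 − 26.481)²/26.481 = 6.345361/26.481 = 0.2396
Sum = 0.532

0.532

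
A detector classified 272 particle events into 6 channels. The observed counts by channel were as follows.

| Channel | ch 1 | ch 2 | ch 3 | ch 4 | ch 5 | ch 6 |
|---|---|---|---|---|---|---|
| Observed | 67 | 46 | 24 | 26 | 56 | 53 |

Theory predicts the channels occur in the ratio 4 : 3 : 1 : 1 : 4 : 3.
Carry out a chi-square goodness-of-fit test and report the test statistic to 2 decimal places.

10.35

Ratio total = 16. Expected counts: 272×4/16 = 68, 272×3/16 = 51, 272×1/16 = 17, 272×1/16 = 17, 272×4/16 = 68, 272×3/16 = 51.
χ² = (67−68)²/68 + (46−51)²/51 + (24−17)²/17 + (26−17)²/17 + (56−68)²/68 + (53−51)²/51
   = 0.015 + 0.490 + 2.882 + 4.765 + 2.118 + 0.078
Sum = 10.35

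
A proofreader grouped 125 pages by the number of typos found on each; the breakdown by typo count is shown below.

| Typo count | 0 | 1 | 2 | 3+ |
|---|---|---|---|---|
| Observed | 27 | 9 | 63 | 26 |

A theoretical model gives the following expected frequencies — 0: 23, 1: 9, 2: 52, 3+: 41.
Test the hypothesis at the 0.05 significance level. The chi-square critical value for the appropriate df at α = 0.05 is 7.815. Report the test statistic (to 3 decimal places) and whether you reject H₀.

8.510; reject

χ² = (27−23)²/23 + (9−9)²/9 + (63−52)²/52 + (26−41)²/41
   = 0.6957 + 0.0000 + 2.3269 + 5.4878
Sum = 8.510
df = 3. Since 8.510 > 7.815, we reject H₀.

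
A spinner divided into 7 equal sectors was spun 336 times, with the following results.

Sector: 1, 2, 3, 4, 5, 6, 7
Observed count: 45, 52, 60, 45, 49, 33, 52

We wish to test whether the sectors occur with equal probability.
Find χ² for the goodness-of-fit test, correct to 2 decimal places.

8.75

Expected count for each of the 7 categories: 336/7 = 48.
1: (45 − 48)²/48 = 9/48 = 0.188
2: (52 − 48)²/48 = 16/48 = 0.333
3: (60 − 48)²/48 = 144/48 = 3.000
4: (45 − 48)²/48 = 9/48 = 0.188
5: (49 − 48)²/48 = 1/48 = 0.021
6: (33 − 48)²/48 = 225/48 = 4.688
7: (52 − 48)²/48 = 16/48 = 0.333
Sum = 8.75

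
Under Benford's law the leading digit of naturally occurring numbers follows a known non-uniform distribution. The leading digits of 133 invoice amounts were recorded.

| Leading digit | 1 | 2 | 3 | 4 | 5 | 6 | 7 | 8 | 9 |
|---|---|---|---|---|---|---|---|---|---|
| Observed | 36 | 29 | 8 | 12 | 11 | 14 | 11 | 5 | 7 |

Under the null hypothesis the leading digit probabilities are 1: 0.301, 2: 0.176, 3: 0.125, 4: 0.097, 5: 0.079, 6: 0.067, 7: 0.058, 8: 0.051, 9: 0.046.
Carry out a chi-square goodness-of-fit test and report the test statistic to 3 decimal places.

Expected counts E_i = n·p_i: 133×0.301 = 40.033, 133×0.176 = 23.408, 133×0.125 = 16.625, 133×0.097 = 12.901, 133×0.079 = 10.507, 133×0.067 = 8.911, 133×0.058 = 7.714, 133×0.051 = 6.783, 133×0.046 = 6.118.
1: (36 − 40.033)²/40.033 = 16.265089/40.033 = 0.4063
2: (29 − 23.408)²/23.408 = 31.270464/23.408 = 1.3359
3: (8 − 16.625)²/16.625 = 74.390625/16.625 = 4.4746
4: (12 − 12.901)²/12.901 = 0.811801/12.901 = 0.0629
5: (11 − 10.507)²/10.507 = 0.243049/10.507 = 0.0231
6: (14 − 8.911)²/8.911 = 25.897921/8.911 = 2.9063
7: (11 − 7.714)²/7.714 = 10.797796/7.714 = 1.3998
8: (5 − 6.783)²/6.783 = 3.179089/6.783 = 0.4687
9: (7 − 6.118)²/6.118 = 0.777924/6.118 = 0.1272
Sum = 11.205

11.205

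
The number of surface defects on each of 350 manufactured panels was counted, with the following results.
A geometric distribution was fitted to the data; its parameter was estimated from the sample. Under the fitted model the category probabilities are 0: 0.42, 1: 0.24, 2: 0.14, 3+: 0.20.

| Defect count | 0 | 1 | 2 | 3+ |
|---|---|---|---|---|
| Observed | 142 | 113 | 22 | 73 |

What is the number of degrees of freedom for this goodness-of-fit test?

2

There are k = 4 categories and 1 parameter estimated from the data, so df = 4 − 1 − 1 = 2.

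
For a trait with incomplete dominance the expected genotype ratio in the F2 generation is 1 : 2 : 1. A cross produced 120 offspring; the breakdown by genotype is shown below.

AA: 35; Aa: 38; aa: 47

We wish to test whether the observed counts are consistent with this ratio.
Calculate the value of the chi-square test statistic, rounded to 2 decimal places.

18.53

Ratio total = 4. Expected counts: 120×1/4 = 30, 120×2/4 = 60, 120×1/4 = 30.
χ² = (35−30)²/30 + (38−60)²/60 + (47−30)²/30
   = 0.833 + 8.067 + 9.633
Sum = 18.53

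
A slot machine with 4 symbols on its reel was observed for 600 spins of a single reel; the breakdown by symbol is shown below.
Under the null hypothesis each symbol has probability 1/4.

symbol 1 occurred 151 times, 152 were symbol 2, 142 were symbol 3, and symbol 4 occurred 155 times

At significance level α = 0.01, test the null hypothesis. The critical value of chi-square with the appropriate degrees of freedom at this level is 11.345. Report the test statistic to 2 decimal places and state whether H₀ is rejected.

0.63; do not reject

Under H₀ each category has probability 1/4, so each expected count is 600/4 = 150.
χ² = (151−150)²/150 + (152−150)²/150 + (142−150)²/150 + (155−150)²/150
   = 0.007 + 0.027 + 0.427 + 0.167
Sum = 0.63
df = 3. Since 0.63 < 11.345, we do not reject H₀.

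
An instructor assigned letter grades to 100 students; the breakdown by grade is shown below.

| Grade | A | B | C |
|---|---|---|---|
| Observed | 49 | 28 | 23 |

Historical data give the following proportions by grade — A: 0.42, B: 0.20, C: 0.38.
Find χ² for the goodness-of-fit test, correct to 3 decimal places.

10.288

Expected counts E_i = n·p_i: 100×0.42 = 42, 100×0.20 = 20, 100×0.38 = 38.
A: (49 − 42)²/42 = 49/42 = 1.1667
B: (28 − 20)²/20 = 64/20 = 3.2000
C: (23 − 38)²/38 = 225/38 = 5.9211
Sum = 10.288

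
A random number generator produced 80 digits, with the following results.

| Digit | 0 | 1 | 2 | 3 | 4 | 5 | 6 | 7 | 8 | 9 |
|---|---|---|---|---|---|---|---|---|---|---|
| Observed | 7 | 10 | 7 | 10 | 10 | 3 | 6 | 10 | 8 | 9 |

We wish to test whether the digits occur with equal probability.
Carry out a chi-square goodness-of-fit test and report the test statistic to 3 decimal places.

Expected count for each of the 10 categories: 80/10 = 8.
χ² = (7−8)²/8 + (10−8)²/8 + (7−8)²/8 + (10−8)²/8 + (10−8)²/8 + (3−8)²/8 + (6−8)²/8 + (10−8)²/8 + (8−8)²/8 + (9−8)²/8
   = 0.1250 + 0.5000 + 0.1250 + 0.5000 + 0.5000 + 3.1250 + 0.5000 + 0.5000 + 0.0000 + 0.1250
Sum = 6.000

6.000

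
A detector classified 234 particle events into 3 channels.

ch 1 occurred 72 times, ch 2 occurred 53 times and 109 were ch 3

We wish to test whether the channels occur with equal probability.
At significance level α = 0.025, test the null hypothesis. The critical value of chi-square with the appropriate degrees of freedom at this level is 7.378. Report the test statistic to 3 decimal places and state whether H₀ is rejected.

20.795; reject

Under H₀ each category has probability 1/3, so each expected count is 234/3 = 78.
cat         O        E   (O−E)²/E
ch 1       72       78     0.4615
ch 2       53       78     8.0128
ch 3      109       78    12.3205
Sum = 20.795
df = 2. Since 20.795 > 7.378, we reject H₀.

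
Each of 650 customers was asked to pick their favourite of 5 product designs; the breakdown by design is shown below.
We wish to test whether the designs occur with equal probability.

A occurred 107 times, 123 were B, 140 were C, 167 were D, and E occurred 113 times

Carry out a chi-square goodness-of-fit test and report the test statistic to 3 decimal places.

17.969

Expected count for each of the 5 categories: 650/5 = 130.
χ² = (107−130)²/130 + (123−130)²/130 + (140−130)²/130 + (167−130)²/130 + (113−130)²/130
   = 4.0692 + 0.3769 + 0.7692 + 10.5308 + 2.2231
Sum = 17.969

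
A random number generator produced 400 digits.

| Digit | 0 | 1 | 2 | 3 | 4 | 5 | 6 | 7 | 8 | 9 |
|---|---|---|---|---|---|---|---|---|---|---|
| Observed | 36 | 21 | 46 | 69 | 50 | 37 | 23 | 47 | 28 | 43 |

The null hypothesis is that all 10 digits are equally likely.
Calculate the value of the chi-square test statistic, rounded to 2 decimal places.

Expected count for each of the 10 categories: 400/10 = 40.
cat         O        E   (O−E)²/E
0          36       40      0.400
1          21       40      9.025
2          46       40      0.900
3          69       40     21.025
4          50       40      2.500
5          37       40      0.225
6          23       40      7.225
7          47       40      1.225
8          28       40      3.600
9          43       40      0.225
Sum = 46.35

46.35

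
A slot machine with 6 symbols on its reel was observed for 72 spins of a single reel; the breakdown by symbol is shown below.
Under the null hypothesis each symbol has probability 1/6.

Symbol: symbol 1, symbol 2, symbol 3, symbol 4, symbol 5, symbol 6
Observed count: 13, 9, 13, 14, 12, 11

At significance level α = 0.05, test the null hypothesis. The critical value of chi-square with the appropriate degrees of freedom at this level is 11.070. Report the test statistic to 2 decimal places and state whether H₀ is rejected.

Expected count for each of the 6 categories: 72/6 = 12.
cat           O        E   (O−E)²/E
symbol 1     13       12      0.083
symbol 2      9       12      0.750
symbol 3     13       12      0.083
symbol 4     14       12      0.333
symbol 5     12       12      0.000
symbol 6     11       12      0.083
Sum = 1.33
df = 5. Since 1.33 < 11.070, we do not reject H₀.

1.33; do not reject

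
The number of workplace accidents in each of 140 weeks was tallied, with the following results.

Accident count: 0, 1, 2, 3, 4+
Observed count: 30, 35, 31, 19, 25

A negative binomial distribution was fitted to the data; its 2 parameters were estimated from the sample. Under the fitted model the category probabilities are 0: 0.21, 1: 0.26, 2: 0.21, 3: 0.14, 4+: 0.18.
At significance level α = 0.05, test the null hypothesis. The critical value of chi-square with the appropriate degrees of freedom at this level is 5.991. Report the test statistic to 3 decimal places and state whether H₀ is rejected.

0.173; do not reject

Expected counts E_i = n·p_i: 140×0.21 = 29.4, 140×0.26 = 36.4, 140×0.21 = 29.4, 140×0.14 = 19.6, 140×0.18 = 25.2.
cat         O        E   (O−E)²/E
0          30     29.4     0.0122
1          35     36.4     0.0538
2          31     29.4     0.0871
3          19     19.6     0.0184
4+         25     25.2     0.0016
Sum = 0.173
df = 2. Since 0.173 < 5.991, we do not reject H₀.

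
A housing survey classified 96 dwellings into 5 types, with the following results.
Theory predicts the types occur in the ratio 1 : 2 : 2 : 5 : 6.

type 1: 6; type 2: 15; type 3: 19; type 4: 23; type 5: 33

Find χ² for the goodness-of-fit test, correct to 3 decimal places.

Ratio total = 16. Expected counts: 96×1/16 = 6, 96×2/16 = 12, 96×2/16 = 12, 96×5/16 = 30, 96×6/16 = 36.
type 1: (6 − 6)²/6 = 0/6 = 0.0000
type 2: (15 − 12)²/12 = 9/12 = 0.7500
type 3: (19 − 12)²/12 = 49/12 = 4.0833
type 4: (23 − 30)²/30 = 49/30 = 1.6333
type 5: (33 − 36)²/36 = 9/36 = 0.2500
Sum = 6.717

6.717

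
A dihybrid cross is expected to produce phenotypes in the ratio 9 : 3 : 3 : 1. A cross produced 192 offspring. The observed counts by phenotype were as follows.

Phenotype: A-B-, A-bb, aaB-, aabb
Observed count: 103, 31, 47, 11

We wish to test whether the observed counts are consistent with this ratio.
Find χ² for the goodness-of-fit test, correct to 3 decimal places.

Ratio total = 16. Expected counts: 192×9/16 = 108, 192×3/16 = 36, 192×3/16 = 36, 192×1/16 = 12.
χ² = (103−108)²/108 + (31−36)²/36 + (47−36)²/36 + (11−12)²/12
   = 0.2315 + 0.6944 + 3.3611 + 0.0833
Sum = 4.370

4.370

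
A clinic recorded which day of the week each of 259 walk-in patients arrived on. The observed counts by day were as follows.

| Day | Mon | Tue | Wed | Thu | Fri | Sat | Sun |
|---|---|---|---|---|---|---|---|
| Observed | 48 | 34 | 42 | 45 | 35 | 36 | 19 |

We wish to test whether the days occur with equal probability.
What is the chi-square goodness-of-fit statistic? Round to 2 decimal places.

Expected count for each of the 7 categories: 259/7 = 37.
χ² = (48−37)²/37 + (34−37)²/37 + (42−37)²/37 + (45−37)²/37 + (35−37)²/37 + (36−37)²/37 + (19−37)²/37
   = 3.270 + 0.243 + 0.676 + 1.730 + 0.108 + 0.027 + 8.757
Sum = 14.81

14.81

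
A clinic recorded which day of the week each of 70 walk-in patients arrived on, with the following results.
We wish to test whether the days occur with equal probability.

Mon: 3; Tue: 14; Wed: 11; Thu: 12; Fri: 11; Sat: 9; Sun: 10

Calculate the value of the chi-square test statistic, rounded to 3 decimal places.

7.200

Expected count for each of the 7 categories: 70/7 = 10.
Mon: (3 − 10)²/10 = 49/10 = 4.9000
Tue: (14 − 10)²/10 = 16/10 = 1.6000
Wed: (11 − 10)²/10 = 1/10 = 0.1000
Thu: (12 − 10)²/10 = 4/10 = 0.4000
Fri: (11 − 10)²/10 = 1/10 = 0.1000
Sat: (9 − 10)²/10 = 1/10 = 0.1000
Sun: (10 − 10)²/10 = 0/10 = 0.0000
Sum = 7.200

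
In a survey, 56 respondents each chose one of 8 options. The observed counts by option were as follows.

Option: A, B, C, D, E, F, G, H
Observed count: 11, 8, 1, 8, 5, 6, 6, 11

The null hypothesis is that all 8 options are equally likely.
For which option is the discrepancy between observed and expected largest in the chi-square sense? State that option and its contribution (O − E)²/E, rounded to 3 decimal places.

C, 5.143

Under H₀ each category has probability 1/8, so each expected count is 56/8 = 7.
χ² = (11−7)²/7 + (8−7)²/7 + (1−7)²/7 + (8−7)²/7 + (5−7)²/7 + (6−7)²/7 + (6−7)²/7 + (11−7)²/7
   = 2.2857 + 0.1429 + 5.1429 + 0.1429 + 0.5714 + 0.1429 + 0.1429 + 2.2857
The largest term is for C: 5.143.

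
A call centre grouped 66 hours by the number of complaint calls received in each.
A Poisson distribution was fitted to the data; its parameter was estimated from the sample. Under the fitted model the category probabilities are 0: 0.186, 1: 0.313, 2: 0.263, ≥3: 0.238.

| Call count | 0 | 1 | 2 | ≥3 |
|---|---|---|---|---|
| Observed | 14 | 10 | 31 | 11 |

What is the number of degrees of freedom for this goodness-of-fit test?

2

There are k = 4 categories and 1 parameter estimated from the data, so df = 4 − 1 − 1 = 2.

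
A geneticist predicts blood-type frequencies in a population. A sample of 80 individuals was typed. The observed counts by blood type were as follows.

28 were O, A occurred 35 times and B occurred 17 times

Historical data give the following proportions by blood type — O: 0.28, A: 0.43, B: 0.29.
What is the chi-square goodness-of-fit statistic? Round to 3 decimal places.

Expected counts E_i = n·p_i: 80×0.28 = 22.4, 80×0.43 = 34.4, 80×0.29 = 23.2.
O: (28 − 22.4)²/22.4 = 31.36/22.4 = 1.4000
A: (35 − 34.4)²/34.4 = 0.36/34.4 = 0.0105
B: (17 − 23.2)²/23.2 = 38.44/23.2 = 1.6569
Sum = 3.067

3.067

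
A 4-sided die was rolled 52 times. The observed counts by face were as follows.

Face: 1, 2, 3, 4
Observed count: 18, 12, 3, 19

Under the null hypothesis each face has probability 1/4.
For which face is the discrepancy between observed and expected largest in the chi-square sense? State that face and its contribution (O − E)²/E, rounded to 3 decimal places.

3, 7.692

Under H₀ each category has probability 1/4, so each expected count is 52/4 = 13.
cat         O        E   (O−E)²/E
1          18       13     1.9231
2          12       13     0.0769
3           3       13     7.6923
4          19       13     2.7692
The largest term is for 3: 7.692.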